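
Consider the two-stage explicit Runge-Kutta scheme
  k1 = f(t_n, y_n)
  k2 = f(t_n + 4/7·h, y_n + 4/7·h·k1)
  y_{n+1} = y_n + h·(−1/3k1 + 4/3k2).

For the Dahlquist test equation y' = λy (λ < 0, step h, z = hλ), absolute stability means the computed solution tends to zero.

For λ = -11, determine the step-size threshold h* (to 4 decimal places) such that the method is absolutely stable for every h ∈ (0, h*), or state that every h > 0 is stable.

(-1.3125,0); λ=-11 ⇒ h* = (21/16)/11 = 0.1193.

Set f=λy, z=hλ:
  k1=λy_n ⇒ h·k1=z·y_n;  k2=λ(1+4/7z)y_n ⇒ h·k2=z(1+4/7z)y_n
  y_{n+1}/y_n = 1 − 1/3z + 4/3z(1+4/7z) = 1 + z + 16/21z²
  ⇒ R(z) = 1 + z + 16/21z².

Need |R(x)|<1, x<0.
x=-1.69: |R|=1.4861
R=1: x+16/21x²=0 ⇒ x=−21/16=-1.3125; min R=1−1/(4·16/21)=0.6719>−1
Confirm numerically:
  x=-0.824: |R|=0.69332 <1
  x=-0.731: |R|=0.67613 <1
  x=-0.645: |R|=0.67197 <1
  x=-1.733: |R|=1.55522 >1
  x=-1.407: |R|=1.10130 >1
  x=-1.384: |R|=1.07540 >1
Stable set (-1.3125, 0).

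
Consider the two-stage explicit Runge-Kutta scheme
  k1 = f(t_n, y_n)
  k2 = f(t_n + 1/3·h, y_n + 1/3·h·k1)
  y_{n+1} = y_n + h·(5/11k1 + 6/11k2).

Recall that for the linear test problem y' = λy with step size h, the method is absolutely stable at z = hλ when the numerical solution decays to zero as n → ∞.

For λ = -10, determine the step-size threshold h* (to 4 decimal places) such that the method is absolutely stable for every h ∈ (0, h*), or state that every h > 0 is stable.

(-5.5000,0); λ=-10 ⇒ h* = (11/2)/10 = 0.5500.

Set f=λy, z=hλ:
  k1=λy_n ⇒ h·k1=z·y_n;  k2=λ(1+1/3z)y_n ⇒ h·k2=z(1+1/3z)y_n
  y_{n+1}/y_n = 1 + 5/11z + 6/11z(1+1/3z) = 1 + z + 2/11z²
  Hence R(z) = 1 + z + 2/11z².

Find x<0 with |R(x)|<1.
x=-0.56: |R|=0.4970
R=1: x+2/11x²=0 ⇒ x=−11/2=-5.5000; min R=1−1/(4·2/11)=-0.3750>−1
Confirm numerically:
  x=-3.922: |R|=0.12526 <1
  x=-3.682: |R|=0.21707 <1
  x=-3.456: |R|=0.28438 <1
  x=-2.623: |R|=0.37207 <1
  x=-6.085: |R|=1.64722 >1
  x=-5.943: |R|=1.47868 >1
So |R|<1 on (-5.5000, 0).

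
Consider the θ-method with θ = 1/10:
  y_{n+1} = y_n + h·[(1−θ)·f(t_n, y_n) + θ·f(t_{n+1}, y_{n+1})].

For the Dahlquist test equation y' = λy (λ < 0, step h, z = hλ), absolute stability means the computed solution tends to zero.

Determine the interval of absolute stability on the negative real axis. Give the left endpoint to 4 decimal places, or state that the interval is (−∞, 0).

Test eqn y'=λy, z=hλ:
  y_{n+1} = y_n + z·[9/10·y_n + 1/10·y_{n+1}] ⇒ (1 − 1/10z)y_{n+1} = (1 + 9/10z)y_n
  ⇒ R(z) = (1 + 9/10z)/(1 − 1/10z).

Solve |R(x)|<1 on ℝ⁻.
x=-1.79: |R|=0.5182
R=−1: 1+9/10x = −1+1/10x ⇒ -4/5x=2 ⇒ x=2/(-4/5)=-2.5000
Confirm numerically:
  x=-2.124: |R|=0.75190 <1
  x=-1.900: |R|=0.59664 <1
  x=-1.882: |R|=0.58391 <1
  x=-1.569: |R|=0.35621 <1
  x=-2.893: |R|=1.24385 >1
  x=-2.815: |R|=1.19664 >1
  x=-2.786: |R|=1.17895 >1
Interval (-2.5000, 0).

z∈(-2.5000,0).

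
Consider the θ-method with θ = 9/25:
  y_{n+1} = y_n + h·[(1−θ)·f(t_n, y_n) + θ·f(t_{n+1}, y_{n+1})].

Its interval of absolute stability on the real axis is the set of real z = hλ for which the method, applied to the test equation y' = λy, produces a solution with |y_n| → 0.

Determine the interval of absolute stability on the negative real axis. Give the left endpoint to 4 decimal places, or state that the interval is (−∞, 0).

On y'=λy, z=hλ:
  y_{n+1} = y_n + z·[16/25·y_n + 9/25·y_{n+1}] ⇒ (1 − 9/25z)y_{n+1} = (1 + 16/25z)y_n
  Hence R(z) = (1 + 16/25z)/(1 − 9/25z).

Solve |R(x)|<1 on ℝ⁻.
x=-0.85: |R|=0.3492
R=−1: 1+16/25x = −1+9/25x ⇒ -7/25x=2 ⇒ x=2/(-7/25)=-7.1429
Confirm numerically:
  x=-5.501: |R|=0.84575 <1
  x=-3.760: |R|=0.59755 <1
  x=-3.410: |R|=0.53080 <1
  x=-7.553: |R|=1.03088 >1
  x=-7.474: |R|=1.02512 >1
  x=-7.391: |R|=1.01898 >1
So |R|<1 on (-7.1429, 0).

(-7.1429, 0).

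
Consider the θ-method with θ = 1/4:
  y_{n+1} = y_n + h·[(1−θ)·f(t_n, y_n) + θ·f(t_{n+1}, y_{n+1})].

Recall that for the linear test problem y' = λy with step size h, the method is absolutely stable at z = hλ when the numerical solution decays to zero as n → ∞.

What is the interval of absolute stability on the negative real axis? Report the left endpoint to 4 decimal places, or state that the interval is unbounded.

Set f=λy, z=hλ:
  y_{n+1} = y_n + z·[3/4·y_n + 1/4·y_{n+1}] ⇒ (1 − 1/4z)y_{n+1} = (1 + 3/4z)y_n
  Hence R(z) = (1 + 3/4z)/(1 − 1/4z).

Solve |R(x)|<1 on ℝ⁻.
x=-0.73: |R|=0.3827
R=−1: 1+3/4x = −1+1/4x ⇒ -1/2x=2 ⇒ x=2/(-1/2)=-4.0000
Confirm numerically:
  x=-3.869: |R|=0.96670 <1
  x=-2.951: |R|=0.69817 <1
  x=-2.041: |R|=0.35143 <1
  x=-1.779: |R|=0.23135 <1
  x=-4.397: |R|=1.09456 >1
  x=-4.052: |R|=1.01292 >1
Stable set (-4.0000, 0).

z∈(-4.0000,0).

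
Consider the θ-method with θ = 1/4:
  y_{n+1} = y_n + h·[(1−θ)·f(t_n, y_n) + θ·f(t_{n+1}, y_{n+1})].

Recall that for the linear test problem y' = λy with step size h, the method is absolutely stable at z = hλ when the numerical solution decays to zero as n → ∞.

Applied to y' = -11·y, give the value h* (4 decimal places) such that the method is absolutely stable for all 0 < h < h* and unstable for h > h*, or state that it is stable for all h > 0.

(-4.0000,0); λ=-11 ⇒ h* = (4)/11 = 0.3636.

Set f=λy, z=hλ:
  y_{n+1} = y_n + z·[3/4·y_n + 1/4·y_{n+1}] ⇒ (1 − 1/4z)y_{n+1} = (1 + 3/4z)y_n
  so R(z) = (1 + 3/4z)/(1 − 1/4z).

Solve |R(x)|<1 on ℝ⁻.
x=-1.66: |R|=0.1731
R=−1: 1+3/4x = −1+1/4x ⇒ -1/2x=2 ⇒ x=2/(-1/2)=-4.0000
Confirm numerically:
  x=-3.042: |R|=0.72792 <1
  x=-2.295: |R|=0.45830 <1
  x=-2.239: |R|=0.43549 <1
  x=-4.403: |R|=1.09592 >1
  x=-4.310: |R|=1.07461 >1
  x=-4.059: |R|=1.01464 >1
So |R|<1 on (-4.0000, 0).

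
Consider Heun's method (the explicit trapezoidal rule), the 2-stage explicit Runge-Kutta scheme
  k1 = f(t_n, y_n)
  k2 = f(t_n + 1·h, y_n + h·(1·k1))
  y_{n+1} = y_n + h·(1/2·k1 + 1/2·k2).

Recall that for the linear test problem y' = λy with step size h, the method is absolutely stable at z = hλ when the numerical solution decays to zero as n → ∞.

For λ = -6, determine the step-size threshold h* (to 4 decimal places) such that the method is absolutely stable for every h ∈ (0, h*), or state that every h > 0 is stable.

(-2.0000,0); λ=-6 ⇒ h* = 0.3333.

Test eqn y'=λy, z=hλ:
  order 2, 2-stage ⇒ R(z)=1+z+z^2/2
  (e.g. R(-1.73)=0.76645, |R|=0.76645)

Boundary: |R(x)|=1, x<0.
x=-1.73: |R|=0.7664
|R(-2.35)|=1.4113 |R(-2.22)|=1.2442 |R(-0.54)|=0.6058
Bisect:
  x_lo=-2.6815 |R|=1.9137  x_hi=-0.2797 |R|=0.7594
  mid=-1.48061 |R|=0.61549 →hi
  mid=-2.08106 |R|=1.08435 →lo
  mid=-1.78084 |R|=0.80485 →hi
  mid=-1.93095 |R|=0.93333 →hi
  mid=-2.00601 |R|=1.00602 →lo
  mid=-1.96848 |R|=0.96897 →hi
  mid=-1.98724 |R|=0.98732 →hi
  mid=-1.99662 |R|=0.99663 →hi
  mid=-2.00131 |R|=1.00132 →lo
  ...
  [-2.00014,-2.00000] ⇒ x*=-2.0000
Stable set (-2.0000, 0).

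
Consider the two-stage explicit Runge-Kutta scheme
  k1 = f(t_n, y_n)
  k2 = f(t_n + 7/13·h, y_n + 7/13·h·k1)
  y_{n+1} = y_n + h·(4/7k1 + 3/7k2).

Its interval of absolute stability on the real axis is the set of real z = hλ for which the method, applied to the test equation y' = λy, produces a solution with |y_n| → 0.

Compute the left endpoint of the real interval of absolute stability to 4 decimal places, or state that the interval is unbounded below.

Set f=λy, z=hλ:
  k1=λy_n ⇒ h·k1=z·y_n;  k2=λ(1+7/13z)y_n ⇒ h·k2=z(1+7/13z)y_n
  y_{n+1}/y_n = 1 + 4/7z + 3/7z(1+7/13z) = 1 + z + 3/13z²
  ⇒ R(z) = 1 + z + 3/13z².

Need |R(x)|<1, x<0.
x=-0.39: |R|=0.6451
R=1: x+3/13x²=0 ⇒ x=−13/3=-4.3333; min R=1−1/(4·3/13)=-0.0833>−1
Confirm numerically:
  x=-4.112: |R|=0.78997 <1
  x=-3.661: |R|=0.43198 <1
  x=-3.199: |R|=0.16260 <1
  x=-3.102: |R|=0.11855 <1
  x=-4.642: |R|=1.33065 >1
  x=-4.575: |R|=1.25514 >1
Interval (-4.3333, 0).

left endpoint -4.3333.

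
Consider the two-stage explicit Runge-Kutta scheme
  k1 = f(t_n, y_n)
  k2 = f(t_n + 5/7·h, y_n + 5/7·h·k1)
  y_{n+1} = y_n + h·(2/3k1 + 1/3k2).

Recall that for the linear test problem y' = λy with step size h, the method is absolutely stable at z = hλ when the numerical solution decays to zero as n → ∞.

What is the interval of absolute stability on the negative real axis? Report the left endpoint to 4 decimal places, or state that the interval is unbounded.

Test eqn y'=λy, z=hλ:
  k1=λy_n ⇒ h·k1=z·y_n;  k2=λ(1+5/7z)y_n ⇒ h·k2=z(1+5/7z)y_n
  y_{n+1}/y_n = 1 + 2/3z + 1/3z(1+5/7z) = 1 + z + 5/21z²
  so R(z) = 1 + z + 5/21z².

Need |R(x)|<1, x<0.
x=-1.41: |R|=0.0634
R=1: x+5/21x²=0 ⇒ x=−21/5=-4.2000; min R=1−1/(4·5/21)=-0.0500>−1
Confirm numerically:
  x=-3.262: |R|=0.27149 <1
  x=-2.749: |R|=0.05029 <1
  x=-2.204: |R|=0.04742 <1
  x=-4.464: |R|=1.28059 >1
  x=-4.292: |R|=1.09402 >1
Interval (-4.2000, 0).

z∈(-4.2000,0).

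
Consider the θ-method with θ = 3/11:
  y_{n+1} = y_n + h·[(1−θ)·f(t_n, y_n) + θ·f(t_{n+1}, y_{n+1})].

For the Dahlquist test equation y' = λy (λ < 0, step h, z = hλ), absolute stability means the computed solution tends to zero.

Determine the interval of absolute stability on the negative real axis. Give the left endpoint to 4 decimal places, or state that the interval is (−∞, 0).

z∈(-4.4000,0).

Set f=λy, z=hλ:
  y_{n+1} = y_n + z·[8/11·y_n + 3/11·y_{n+1}] ⇒ (1 − 3/11z)y_{n+1} = (1 + 8/11z)y_n
  Hence R(z) = (1 + 8/11z)/(1 − 3/11z).

Solve |R(x)|<1 on ℝ⁻.
x=-0.47: |R|=0.5834
R=−1: 1+8/11x = −1+3/11x ⇒ -5/11x=2 ⇒ x=2/(-5/11)=-4.4000
Confirm numerically:
  x=-3.599: |R|=0.81626 <1
  x=-2.714: |R|=0.55961 <1
  x=-1.854: |R|=0.23137 <1
  x=-4.857: |R|=1.08936 >1
  x=-4.725: |R|=1.06455 >1
Interval (-4.4000, 0).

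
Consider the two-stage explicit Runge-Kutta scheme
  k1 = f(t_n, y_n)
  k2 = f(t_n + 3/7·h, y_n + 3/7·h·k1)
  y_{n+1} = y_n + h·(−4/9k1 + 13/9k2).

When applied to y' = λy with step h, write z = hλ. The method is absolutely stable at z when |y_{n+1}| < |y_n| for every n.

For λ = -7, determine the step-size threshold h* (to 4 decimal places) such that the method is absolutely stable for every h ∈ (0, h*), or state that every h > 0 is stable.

Set f=λy, z=hλ:
  k1=λy_n ⇒ h·k1=z·y_n;  k2=λ(1+3/7z)y_n ⇒ h·k2=z(1+3/7z)y_n
  y_{n+1}/y_n = 1 − 4/9z + 13/9z(1+3/7z) = 1 + z + 13/21z²
  so R(z) = 1 + z + 13/21z².

Boundary: |R(x)|=1, x<0.
x=-1.24: |R|=0.7118
R=1: x+13/21x²=0 ⇒ x=−21/13=-1.6154; min R=1−1/(4·13/21)=0.5962>−1
Confirm numerically:
  x=-1.478: |R|=0.87430 <1
  x=-1.183: |R|=0.68335 <1
  x=-1.089: |R|=0.64514 <1
  x=-1.886: |R|=1.31595 >1
  x=-1.842: |R|=1.25841 >1
  x=-1.641: |R|=1.02602 >1
Interval (-1.6154, 0).

(-1.6154,0); λ=-7 ⇒ h* = (21/13)/7 = 0.2308.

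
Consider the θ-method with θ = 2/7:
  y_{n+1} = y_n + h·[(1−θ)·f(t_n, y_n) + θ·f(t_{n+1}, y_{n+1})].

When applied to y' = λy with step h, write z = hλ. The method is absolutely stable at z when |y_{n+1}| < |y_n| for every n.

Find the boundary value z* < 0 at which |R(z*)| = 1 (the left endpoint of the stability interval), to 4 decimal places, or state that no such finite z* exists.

With y'=λy (z=hλ):
  y_{n+1} = y_n + z·[5/7·y_n + 2/7·y_{n+1}] ⇒ (1 − 2/7z)y_{n+1} = (1 + 5/7z)y_n
  so R(z) = (1 + 5/7z)/(1 − 2/7z).

Boundary: |R(x)|=1, x<0.
x=-1.23: |R|=0.0899
R=−1: 1+5/7x = −1+2/7x ⇒ -3/7x=2 ⇒ x=2/(-3/7)=-4.6667
Confirm numerically:
  x=-4.310: |R|=0.93150 <1
  x=-4.009: |R|=0.86862 <1
  x=-3.782: |R|=0.81777 <1
  x=-5.260: |R|=1.10160 >1
  x=-5.066: |R|=1.06993 >1
  x=-4.749: |R|=1.01497 >1
Stable set (-4.6667, 0).

left endpoint -4.6667.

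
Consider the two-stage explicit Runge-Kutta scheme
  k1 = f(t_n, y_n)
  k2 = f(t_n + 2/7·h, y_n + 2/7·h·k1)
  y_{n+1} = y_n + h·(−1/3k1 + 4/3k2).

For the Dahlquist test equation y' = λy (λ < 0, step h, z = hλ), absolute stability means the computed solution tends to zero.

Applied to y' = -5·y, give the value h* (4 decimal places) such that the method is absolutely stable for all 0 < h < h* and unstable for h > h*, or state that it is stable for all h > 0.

(-2.6250,0); λ=-5 ⇒ h* = (21/8)/5 = 0.5250.

Test eqn y'=λy, z=hλ:
  k1=λy_n ⇒ h·k1=z·y_n;  k2=λ(1+2/7z)y_n ⇒ h·k2=z(1+2/7z)y_n
  y_{n+1}/y_n = 1 − 1/3z + 4/3z(1+2/7z) = 1 + z + 8/21z²
  Hence R(z) = 1 + z + 8/21z².

Solve |R(x)|<1 on ℝ⁻.
x=-1.51: |R|=0.3586
R=1: x+8/21x²=0 ⇒ x=−21/8=-2.6250; min R=1−1/(4·8/21)=0.3438>−1
Confirm numerically:
  x=-2.464: |R|=0.84887 <1
  x=-1.911: |R|=0.48021 <1
  x=-1.505: |R|=0.35787 <1
  x=-3.103: |R|=1.56504 >1
  x=-2.984: |R|=1.40810 >1
Stable set (-2.6250, 0).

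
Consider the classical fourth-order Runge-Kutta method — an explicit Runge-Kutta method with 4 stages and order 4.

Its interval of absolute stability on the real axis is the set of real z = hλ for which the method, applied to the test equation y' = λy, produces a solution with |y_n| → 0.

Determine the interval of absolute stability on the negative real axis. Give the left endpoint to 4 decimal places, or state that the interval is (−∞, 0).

z∈(-2.7853,0).

Set f=λy, z=hλ:
  order 4, 4-stage ⇒ R(z)=1+z+z^2/2+z^3/6+z^4/24
  (e.g. R(-0.62)=0.53864, |R|=0.53864)

Solve |R(x)|<1 on ℝ⁻.
x=-0.62: |R|=0.5386
|R(-2.83)|=1.0695 |R(-1.42)|=0.2804 |R(-0.5)|=0.6068
Bisect:
  x_lo=-3.4846 |R|=2.6779  x_hi=-0.3902 |R|=0.6770
  mid=-1.93739 |R|=0.31438 →hi
  mid=-2.71099 |R|=0.89363 →hi
  mid=-3.09779 |R|=1.58284 →lo
  mid=-2.90439 |R|=1.19491 →lo
  mid=-2.80769 |R|=1.03429 →lo
  mid=-2.75934 |R|=0.96157 →hi
  mid=-2.78351 |R|=0.99732 →hi
  mid=-2.79560 |R|=1.01565 →lo
  mid=-2.78956 |R|=1.00644 →lo
  mid=-2.78653 |R|=1.00187 →lo
  ...
  [-2.78540,-2.78521] ⇒ x*=-2.7853
So |R|<1 on (-2.7853, 0).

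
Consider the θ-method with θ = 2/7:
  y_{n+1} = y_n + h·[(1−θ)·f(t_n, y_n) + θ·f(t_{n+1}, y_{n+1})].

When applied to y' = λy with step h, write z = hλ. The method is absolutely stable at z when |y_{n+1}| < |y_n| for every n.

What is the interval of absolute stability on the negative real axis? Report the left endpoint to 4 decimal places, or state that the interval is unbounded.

z∈(-4.6667,0).

On y'=λy, z=hλ:
  y_{n+1} = y_n + z·[5/7·y_n + 2/7·y_{n+1}] ⇒ (1 − 2/7z)y_{n+1} = (1 + 5/7z)y_n
  so R(z) = (1 + 5/7z)/(1 − 2/7z).

Boundary: |R(x)|=1, x<0.
x=-1.3: |R|=0.0521
R=−1: 1+5/7x = −1+2/7x ⇒ -3/7x=2 ⇒ x=2/(-3/7)=-4.6667
Confirm numerically:
  x=-4.374: |R|=0.94425 <1
  x=-2.765: |R|=0.54469 <1
  x=-2.382: |R|=0.41738 <1
  x=-5.197: |R|=1.09147 >1
  x=-5.026: |R|=1.06322 >1
  x=-4.718: |R|=1.00937 >1
So |R|<1 on (-4.6667, 0).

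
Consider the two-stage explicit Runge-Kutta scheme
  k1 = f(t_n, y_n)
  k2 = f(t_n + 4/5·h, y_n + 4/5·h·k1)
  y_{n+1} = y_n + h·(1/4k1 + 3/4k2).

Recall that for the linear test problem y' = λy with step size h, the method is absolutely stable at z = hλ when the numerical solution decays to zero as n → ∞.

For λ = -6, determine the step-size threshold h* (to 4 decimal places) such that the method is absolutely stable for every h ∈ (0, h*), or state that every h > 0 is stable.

(-1.6667,0); λ=-6 ⇒ h* = (5/3)/6 = 0.2778.

On y'=λy, z=hλ:
  k1=λy_n ⇒ h·k1=z·y_n;  k2=λ(1+4/5z)y_n ⇒ h·k2=z(1+4/5z)y_n
  y_{n+1}/y_n = 1 + 1/4z + 3/4z(1+4/5z) = 1 + z + 3/5z²
  Hence R(z) = 1 + z + 3/5z².

Boundary: |R(x)|=1, x<0.
x=-0.71: |R|=0.5925
R=1: x+3/5x²=0 ⇒ x=−5/3=-1.6667; min R=1−1/(4·3/5)=0.5833>−1
Confirm numerically:
  x=-1.402: |R|=0.77736 <1
  x=-0.809: |R|=0.58369 <1
  x=-0.807: |R|=0.58375 <1
  x=-2.229: |R|=1.75206 >1
  x=-2.066: |R|=1.49501 >1
  x=-2.059: |R|=1.48469 >1
Interval (-1.6667, 0).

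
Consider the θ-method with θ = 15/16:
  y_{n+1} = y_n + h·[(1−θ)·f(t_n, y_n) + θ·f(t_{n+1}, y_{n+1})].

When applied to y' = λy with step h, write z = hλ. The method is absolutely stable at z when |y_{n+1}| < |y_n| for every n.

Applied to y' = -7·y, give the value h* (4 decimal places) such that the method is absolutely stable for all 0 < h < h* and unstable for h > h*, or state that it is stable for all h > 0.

interval (−∞, 0). Any h>0 works for λ=-7.

Set f=λy, z=hλ:
  y_{n+1} = y_n + z·[1/16·y_n + 15/16·y_{n+1}] ⇒ (1 − 15/16z)y_{n+1} = (1 + 1/16z)y_n
  ⇒ R(z) = (1 + 1/16z)/(1 − 15/16z).

Need |R(x)|<1, x<0.
x=-1.34: |R|=0.4061
x=-2: |R|=0.3043
x=-10: |R|=0.0361
x=-100: |R|=0.0554
θ=15/16≥1/2 ⇒ |1+1/16x|<|1−15/16x| ∀x<0 ⇒ unbounded interval.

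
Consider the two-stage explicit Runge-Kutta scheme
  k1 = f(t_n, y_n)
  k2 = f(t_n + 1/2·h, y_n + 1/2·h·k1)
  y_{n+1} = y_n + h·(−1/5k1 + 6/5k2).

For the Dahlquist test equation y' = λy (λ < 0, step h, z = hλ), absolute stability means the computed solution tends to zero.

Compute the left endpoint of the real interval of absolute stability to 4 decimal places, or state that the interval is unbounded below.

On y'=λy, z=hλ:
  k1=λy_n ⇒ h·k1=z·y_n;  k2=λ(1+1/2z)y_n ⇒ h·k2=z(1+1/2z)y_n
  y_{n+1}/y_n = 1 − 1/5z + 6/5z(1+1/2z) = 1 + z + 3/5z²
  Hence R(z) = 1 + z + 3/5z².

Find x<0 with |R(x)|<1.
x=-1.45: |R|=0.8115
R=1: x+3/5x²=0 ⇒ x=−5/3=-1.6667; min R=1−1/(4·3/5)=0.5833>−1
Confirm numerically:
  x=-1.544: |R|=0.88636 <1
  x=-1.528: |R|=0.87287 <1
  x=-0.816: |R|=0.58351 <1
  x=-1.855: |R|=1.20961 >1
  x=-1.807: |R|=1.15215 >1
  x=-1.803: |R|=1.14749 >1
Interval (-1.6667, 0).

z* = -1.6667.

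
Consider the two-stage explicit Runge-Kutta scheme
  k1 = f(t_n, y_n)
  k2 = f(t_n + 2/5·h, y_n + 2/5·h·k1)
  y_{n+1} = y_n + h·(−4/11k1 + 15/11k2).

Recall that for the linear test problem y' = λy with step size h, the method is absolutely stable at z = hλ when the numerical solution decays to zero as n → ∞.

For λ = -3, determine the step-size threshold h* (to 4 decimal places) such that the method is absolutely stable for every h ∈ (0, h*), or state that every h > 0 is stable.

On y'=λy, z=hλ:
  k1=λy_n ⇒ h·k1=z·y_n;  k2=λ(1+2/5z)y_n ⇒ h·k2=z(1+2/5z)y_n
  y_{n+1}/y_n = 1 − 4/11z + 15/11z(1+2/5z) = 1 + z + 6/11z²
  ⇒ R(z) = 1 + z + 6/11z².

Need |R(x)|<1, x<0.
x=-0.37: |R|=0.7047
R=1: x+6/11x²=0 ⇒ x=−11/6=-1.8333; min R=1−1/(4·6/11)=0.5417>−1
Confirm numerically:
  x=-1.461: |R|=0.70328 <1
  x=-1.371: |R|=0.65426 <1
  x=-1.227: |R|=0.59420 <1
  x=-2.405: |R|=1.74992 >1
  x=-2.268: |R|=1.53772 >1
Interval (-1.8333, 0).

(-1.8333,0); λ=-3 ⇒ h* = (11/6)/3 = 0.6111.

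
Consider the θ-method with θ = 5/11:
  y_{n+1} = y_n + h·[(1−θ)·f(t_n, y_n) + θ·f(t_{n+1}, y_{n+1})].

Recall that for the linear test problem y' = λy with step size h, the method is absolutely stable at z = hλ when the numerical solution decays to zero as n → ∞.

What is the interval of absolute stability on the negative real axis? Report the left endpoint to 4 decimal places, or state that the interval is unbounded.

(-22.0000, 0).

On y'=λy, z=hλ:
  y_{n+1} = y_n + z·[6/11·y_n + 5/11·y_{n+1}] ⇒ (1 − 5/11z)y_{n+1} = (1 + 6/11z)y_n
  so R(z) = (1 + 6/11z)/(1 − 5/11z).

Find x<0 with |R(x)|<1.
x=-1.18: |R|=0.2320
R=−1: 1+6/11x = −1+5/11x ⇒ -1/11x=2 ⇒ x=2/(-1/11)=-22.0000
Confirm numerically:
  x=-19.262: |R|=0.97449 <1
  x=-19.147: |R|=0.97327 <1
  x=-18.470: |R|=0.96584 <1
  x=-9.027: |R|=0.76890 <1
  x=-22.121: |R|=1.00100 >1
  x=-22.092: |R|=1.00076 >1
Stable set (-22.0000, 0).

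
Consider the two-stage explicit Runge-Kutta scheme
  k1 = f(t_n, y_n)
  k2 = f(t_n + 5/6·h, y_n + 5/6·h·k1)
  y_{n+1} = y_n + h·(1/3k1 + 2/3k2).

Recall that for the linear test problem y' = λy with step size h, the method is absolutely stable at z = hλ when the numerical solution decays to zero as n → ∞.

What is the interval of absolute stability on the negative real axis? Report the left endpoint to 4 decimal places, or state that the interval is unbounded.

On y'=λy, z=hλ:
  k1=λy_n ⇒ h·k1=z·y_n;  k2=λ(1+5/6z)y_n ⇒ h·k2=z(1+5/6z)y_n
  y_{n+1}/y_n = 1 + 1/3z + 2/3z(1+5/6z) = 1 + z + 5/9z²
  R(z) = 1 + z + 5/9z².

Boundary: |R(x)|=1, x<0.
x=-1.74: |R|=0.9420
R=1: x+5/9x²=0 ⇒ x=−9/5=-1.8000; min R=1−1/(4·5/9)=0.5500>−1
Confirm numerically:
  x=-1.284: |R|=0.63192 <1
  x=-1.250: |R|=0.61806 <1
  x=-0.988: |R|=0.55430 <1
  x=-0.773: |R|=0.55896 <1
  x=-2.265: |R|=1.58513 >1
  x=-1.894: |R|=1.09891 >1
So |R|<1 on (-1.8000, 0).

(-1.8000, 0).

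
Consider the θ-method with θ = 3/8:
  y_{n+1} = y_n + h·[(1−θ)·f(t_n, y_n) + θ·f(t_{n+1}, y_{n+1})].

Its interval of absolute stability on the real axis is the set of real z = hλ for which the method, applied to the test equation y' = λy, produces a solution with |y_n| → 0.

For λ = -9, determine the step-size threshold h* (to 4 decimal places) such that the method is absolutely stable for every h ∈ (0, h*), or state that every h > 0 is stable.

(-8.0000,0); λ=-9 ⇒ h* = (8)/9 = 0.8889.

Set f=λy, z=hλ:
  y_{n+1} = y_n + z·[5/8·y_n + 3/8·y_{n+1}] ⇒ (1 − 3/8z)y_{n+1} = (1 + 5/8z)y_n
  R(z) = (1 + 5/8z)/(1 − 3/8z).

Boundary: |R(x)|=1, x<0.
x=-0.81: |R|=0.3787
R=−1: 1+5/8x = −1+3/8x ⇒ -1/4x=2 ⇒ x=2/(-1/4)=-8.0000
Confirm numerically:
  x=-7.824: |R|=0.98882 <1
  x=-5.415: |R|=0.78676 <1
  x=-4.721: |R|=0.70410 <1
  x=-4.274: |R|=0.64211 <1
  x=-8.386: |R|=1.02328 >1
  x=-8.110: |R|=1.00680 >1
Interval (-8.0000, 0).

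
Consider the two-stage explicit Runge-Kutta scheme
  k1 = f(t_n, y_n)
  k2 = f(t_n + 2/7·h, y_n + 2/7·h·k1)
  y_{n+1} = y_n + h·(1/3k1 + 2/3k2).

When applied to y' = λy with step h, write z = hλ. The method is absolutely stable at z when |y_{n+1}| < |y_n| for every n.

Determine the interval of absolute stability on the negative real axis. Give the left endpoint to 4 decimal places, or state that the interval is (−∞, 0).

Set f=λy, z=hλ:
  k1=λy_n ⇒ h·k1=z·y_n;  k2=λ(1+2/7z)y_n ⇒ h·k2=z(1+2/7z)y_n
  y_{n+1}/y_n = 1 + 1/3z + 2/3z(1+2/7z) = 1 + z + 4/21z²
  Hence R(z) = 1 + z + 4/21z².

Solve |R(x)|<1 on ℝ⁻.
x=-1.3: |R|=0.0219
R=1: x+4/21x²=0 ⇒ x=−21/4=-5.2500; min R=1−1/(4·4/21)=-0.3125>−1
Confirm numerically:
  x=-4.740: |R|=0.53954 <1
  x=-4.673: |R|=0.48642 <1
  x=-4.073: |R|=0.08687 <1
  x=-2.838: |R|=0.30386 <1
  x=-5.781: |R|=1.58471 >1
  x=-5.640: |R|=1.41897 >1
Interval (-5.2500, 0).

z∈(-5.2500,0).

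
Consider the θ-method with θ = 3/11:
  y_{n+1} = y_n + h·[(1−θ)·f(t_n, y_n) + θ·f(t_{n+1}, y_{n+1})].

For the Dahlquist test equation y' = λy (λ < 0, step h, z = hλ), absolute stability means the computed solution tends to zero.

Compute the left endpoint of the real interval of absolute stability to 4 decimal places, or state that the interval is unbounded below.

left endpoint -4.4000.

Test eqn y'=λy, z=hλ:
  y_{n+1} = y_n + z·[8/11·y_n + 3/11·y_{n+1}] ⇒ (1 − 3/11z)y_{n+1} = (1 + 8/11z)y_n
  R(z) = (1 + 8/11z)/(1 − 3/11z).

Solve |R(x)|<1 on ℝ⁻.
x=-1.11: |R|=0.1479
R=−1: 1+8/11x = −1+3/11x ⇒ -5/11x=2 ⇒ x=2/(-5/11)=-4.4000
Confirm numerically:
  x=-4.255: |R|=0.96949 <1
  x=-3.474: |R|=0.78387 <1
  x=-2.997: |R|=0.64909 <1
  x=-2.157: |R|=0.35808 <1
  x=-4.749: |R|=1.06912 >1
  x=-4.555: |R|=1.03142 >1
  x=-4.477: |R|=1.01576 >1
Stable set (-4.4000, 0).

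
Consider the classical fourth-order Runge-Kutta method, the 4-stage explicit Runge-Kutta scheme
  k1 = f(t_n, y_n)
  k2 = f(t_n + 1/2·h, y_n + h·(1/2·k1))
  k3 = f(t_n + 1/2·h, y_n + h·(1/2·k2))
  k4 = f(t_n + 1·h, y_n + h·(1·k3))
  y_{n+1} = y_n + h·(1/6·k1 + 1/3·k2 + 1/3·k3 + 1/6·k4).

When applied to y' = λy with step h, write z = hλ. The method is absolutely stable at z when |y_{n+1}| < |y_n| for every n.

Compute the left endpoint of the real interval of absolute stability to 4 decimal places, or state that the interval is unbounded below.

Test eqn y'=λy, z=hλ:
  order 4, 4-stage ⇒ R(z)=1+z+z^2/2+z^3/6+z^4/24
  (e.g. R(-0.76)=0.46954, |R|=0.46954)

Find x<0 with |R(x)|<1.
x=-0.76: |R|=0.4695
|R(-1.82)|=0.2886 |R(-1.27)|=0.3034 |R(-0.84)|=0.4348
Bisect:
  x_lo=-3.2526 |R|=1.9656  x_hi=-0.2167 |R|=0.8051
  mid=-1.73469 |R|=0.27719 →hi
  mid=-2.49367 |R|=0.64227 →hi
  mid=-2.87315 |R|=1.14075 →lo
  mid=-2.68341 |R|=0.85695 →hi
  mid=-2.77828 |R|=0.98948 →hi
  mid=-2.82572 |R|=1.06268 →lo
  mid=-2.80200 |R|=1.02548 →lo
  ...
  [-2.78532,-2.78514] ⇒ x*=-2.7853
So |R|<1 on (-2.7853, 0).

z* = -2.7853.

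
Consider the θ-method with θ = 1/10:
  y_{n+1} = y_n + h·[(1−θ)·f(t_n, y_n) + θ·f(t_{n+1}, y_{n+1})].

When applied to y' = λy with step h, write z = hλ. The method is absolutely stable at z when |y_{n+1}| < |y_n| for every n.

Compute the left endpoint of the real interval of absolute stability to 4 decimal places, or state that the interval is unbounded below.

left endpoint -2.5000.

Test eqn y'=λy, z=hλ:
  y_{n+1} = y_n + z·[9/10·y_n + 1/10·y_{n+1}] ⇒ (1 − 1/10z)y_{n+1} = (1 + 9/10z)y_n
  ⇒ R(z) = (1 + 9/10z)/(1 − 1/10z).

Find x<0 with |R(x)|<1.
x=-0.43: |R|=0.5877
R=−1: 1+9/10x = −1+1/10x ⇒ -4/5x=2 ⇒ x=2/(-4/5)=-2.5000
Confirm numerically:
  x=-2.345: |R|=0.89955 <1
  x=-2.298: |R|=0.86860 <1
  x=-1.339: |R|=0.18088 <1
  x=-1.175: |R|=0.05145 <1
  x=-2.923: |R|=1.26186 >1
  x=-2.801: |R|=1.18811 >1
Stable set (-2.5000, 0).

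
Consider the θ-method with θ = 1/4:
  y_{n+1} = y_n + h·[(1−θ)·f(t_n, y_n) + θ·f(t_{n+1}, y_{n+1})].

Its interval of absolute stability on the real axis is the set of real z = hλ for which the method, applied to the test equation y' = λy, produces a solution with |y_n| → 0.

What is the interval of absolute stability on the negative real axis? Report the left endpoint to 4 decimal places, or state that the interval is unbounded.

z∈(-4.0000,0).

Test eqn y'=λy, z=hλ:
  y_{n+1} = y_n + z·[3/4·y_n + 1/4·y_{n+1}] ⇒ (1 − 1/4z)y_{n+1} = (1 + 3/4z)y_n
  R(z) = (1 + 3/4z)/(1 − 1/4z).

Need |R(x)|<1, x<0.
x=-0.63: |R|=0.4557
R=−1: 1+3/4x = −1+1/4x ⇒ -1/2x=2 ⇒ x=2/(-1/2)=-4.0000
Confirm numerically:
  x=-3.350: |R|=0.82313 <1
  x=-3.030: |R|=0.72404 <1
  x=-2.739: |R|=0.62576 <1
  x=-2.035: |R|=0.34880 <1
  x=-4.476: |R|=1.11232 >1
  x=-4.417: |R|=1.09909 >1
Interval (-4.0000, 0).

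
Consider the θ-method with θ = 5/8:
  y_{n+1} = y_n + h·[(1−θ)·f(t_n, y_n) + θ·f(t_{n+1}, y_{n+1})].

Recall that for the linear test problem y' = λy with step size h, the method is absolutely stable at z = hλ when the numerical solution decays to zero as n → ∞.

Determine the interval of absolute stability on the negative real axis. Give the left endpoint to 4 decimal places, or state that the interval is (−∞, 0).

Test eqn y'=λy, z=hλ:
  y_{n+1} = y_n + z·[3/8·y_n + 5/8·y_{n+1}] ⇒ (1 − 5/8z)y_{n+1} = (1 + 3/8z)y_n
  so R(z) = (1 + 3/8z)/(1 − 5/8z).

Boundary: |R(x)|=1, x<0.
x=-1.61: |R|=0.1975
x=-2: |R|=0.1111
x=-10: |R|=0.3793
x=-100: |R|=0.5748
θ=5/8≥1/2 ⇒ |1+3/8x|<|1−5/8x| ∀x<0 ⇒ interval (−∞,0).

(−∞, 0) — no finite endpoint.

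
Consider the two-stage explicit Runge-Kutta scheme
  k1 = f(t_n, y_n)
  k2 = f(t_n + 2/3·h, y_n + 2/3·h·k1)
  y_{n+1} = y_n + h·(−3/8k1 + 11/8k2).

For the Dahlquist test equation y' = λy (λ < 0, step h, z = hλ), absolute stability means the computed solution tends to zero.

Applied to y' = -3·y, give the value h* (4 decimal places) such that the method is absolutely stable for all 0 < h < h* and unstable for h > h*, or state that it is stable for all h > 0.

(-1.0909,0); λ=-3 ⇒ h* = (12/11)/3 = 0.3636.

Set f=λy, z=hλ:
  k1=λy_n ⇒ h·k1=z·y_n;  k2=λ(1+2/3z)y_n ⇒ h·k2=z(1+2/3z)y_n
  y_{n+1}/y_n = 1 − 3/8z + 11/8z(1+2/3z) = 1 + z + 11/12z²
  R(z) = 1 + z + 11/12z².

Need |R(x)|<1, x<0.
x=-1.04: |R|=0.9515
R=1: x+11/12x²=0 ⇒ x=−12/11=-1.0909; min R=1−1/(4·11/12)=0.7273>−1
Confirm numerically:
  x=-0.990: |R|=0.90842 <1
  x=-0.812: |R|=0.79240 <1
  x=-0.730: |R|=0.75849 <1
  x=-0.570: |R|=0.72782 <1
  x=-1.363: |R|=1.33995 >1
  x=-1.160: |R|=1.07347 >1
Interval (-1.0909, 0).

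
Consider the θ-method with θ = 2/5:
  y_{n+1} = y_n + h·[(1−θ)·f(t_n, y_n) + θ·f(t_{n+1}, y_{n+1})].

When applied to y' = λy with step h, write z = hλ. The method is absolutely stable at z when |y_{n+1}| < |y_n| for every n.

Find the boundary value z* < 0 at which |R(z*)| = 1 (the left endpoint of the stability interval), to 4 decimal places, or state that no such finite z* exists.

With y'=λy (z=hλ):
  y_{n+1} = y_n + z·[3/5·y_n + 2/5·y_{n+1}] ⇒ (1 − 2/5z)y_{n+1} = (1 + 3/5z)y_n
  so R(z) = (1 + 3/5z)/(1 − 2/5z).

Need |R(x)|<1, x<0.
x=-0.37: |R|=0.6777
R=−1: 1+3/5x = −1+2/5x ⇒ -1/5x=2 ⇒ x=2/(-1/5)=-10.0000
Confirm numerically:
  x=-8.648: |R|=0.93936 <1
  x=-7.257: |R|=0.85943 <1
  x=-6.085: |R|=0.77199 <1
  x=-10.241: |R|=1.00946 >1
  x=-10.021: |R|=1.00084 >1
So |R|<1 on (-10.0000, 0).

left endpoint -10.0000.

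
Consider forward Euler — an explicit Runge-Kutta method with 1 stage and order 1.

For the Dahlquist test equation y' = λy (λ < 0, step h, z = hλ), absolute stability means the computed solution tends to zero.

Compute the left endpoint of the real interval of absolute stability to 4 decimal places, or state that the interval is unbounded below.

Test eqn y'=λy, z=hλ:
  order 1, 1-stage ⇒ R(z)=1+z
  (e.g. R(-0.59)=0.41000, |R|=0.41000)

Need |R(x)|<1, x<0.
x=-0.59: |R|=0.4100
|R(-1.92)|=0.9200 |R(-0.9)|=0.1000
Bisect:
  x_lo=-2.4050 |R|=1.4050  x_hi=-0.1385 |R|=0.8615
  mid=-1.27172 |R|=0.27172 →hi
  mid=-1.83834 |R|=0.83834 →hi
  mid=-2.12165 |R|=1.12165 →lo
  mid=-1.98000 |R|=0.98000 →hi
  mid=-2.05083 |R|=1.05083 →lo
  mid=-2.01541 |R|=1.01541 →lo
  mid=-1.99771 |R|=0.99771 →hi
  mid=-2.00656 |R|=1.00656 →lo
  mid=-2.00213 |R|=1.00213 →lo
  mid=-1.99992 |R|=0.99992 →hi
  ...
  [-2.00006,-1.99992] ⇒ x*=-2.0000
Interval (-2.0000, 0).

left endpoint -2.0000.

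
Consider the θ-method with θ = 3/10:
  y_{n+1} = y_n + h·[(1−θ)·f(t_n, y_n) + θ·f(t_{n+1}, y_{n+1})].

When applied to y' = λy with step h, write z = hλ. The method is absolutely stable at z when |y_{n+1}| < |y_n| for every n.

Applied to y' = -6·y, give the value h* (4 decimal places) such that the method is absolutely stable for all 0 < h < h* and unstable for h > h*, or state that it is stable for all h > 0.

(-5.0000,0); λ=-6 ⇒ h* = (5)/6 = 0.8333.

Test eqn y'=λy, z=hλ:
  y_{n+1} = y_n + z·[7/10·y_n + 3/10·y_{n+1}] ⇒ (1 − 3/10z)y_{n+1} = (1 + 7/10z)y_n
  ⇒ R(z) = (1 + 7/10z)/(1 − 3/10z).

Boundary: |R(x)|=1, x<0.
x=-1.78: |R|=0.1604
R=−1: 1+7/10x = −1+3/10x ⇒ -2/5x=2 ⇒ x=2/(-2/5)=-5.0000
Confirm numerically:
  x=-4.448: |R|=0.90541 <1
  x=-2.948: |R|=0.56442 <1
  x=-2.596: |R|=0.45941 <1
  x=-2.002: |R|=0.25078 <1
  x=-5.563: |R|=1.08438 >1
  x=-5.436: |R|=1.06629 >1
Interval (-5.0000, 0).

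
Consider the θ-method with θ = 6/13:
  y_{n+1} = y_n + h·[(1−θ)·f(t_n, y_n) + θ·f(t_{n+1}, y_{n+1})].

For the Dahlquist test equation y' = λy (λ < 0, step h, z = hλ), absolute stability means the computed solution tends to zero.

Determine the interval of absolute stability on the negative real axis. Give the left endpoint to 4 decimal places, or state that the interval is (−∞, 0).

On y'=λy, z=hλ:
  y_{n+1} = y_n + z·[7/13·y_n + 6/13·y_{n+1}] ⇒ (1 − 6/13z)y_{n+1} = (1 + 7/13z)y_n
  ⇒ R(z) = (1 + 7/13z)/(1 − 6/13z).

Boundary: |R(x)|=1, x<0.
x=-1.64: |R|=0.0665
R=−1: 1+7/13x = −1+6/13x ⇒ -1/13x=2 ⇒ x=2/(-1/13)=-26.0000
Confirm numerically:
  x=-24.976: |R|=0.99371 <1
  x=-24.830: |R|=0.99278 <1
  x=-20.086: |R|=0.95571 <1
  x=-16.544: |R|=0.91577 <1
  x=-26.304: |R|=1.00178 >1
  x=-26.164: |R|=1.00096 >1
Stable set (-26.0000, 0).

(-26.0000, 0).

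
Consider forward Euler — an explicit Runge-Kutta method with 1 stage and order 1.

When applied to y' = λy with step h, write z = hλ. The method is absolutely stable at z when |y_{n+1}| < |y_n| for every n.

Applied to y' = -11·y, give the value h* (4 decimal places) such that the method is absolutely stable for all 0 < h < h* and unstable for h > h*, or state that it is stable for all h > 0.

On y'=λy, z=hλ:
  order 1, 1-stage ⇒ R(z)=1+z
  (e.g. R(-0.73)=0.27000, |R|=0.27000)

Solve |R(x)|<1 on ℝ⁻.
x=-0.73: |R|=0.2700
|R(-1.91)|=0.9100 |R(-1.42)|=0.4200 |R(-1.39)|=0.3900
Bisect:
  x_lo=-2.4535 |R|=1.4535  x_hi=-0.3254 |R|=0.6746
  mid=-1.38946 |R|=0.38946 →hi
  mid=-1.92148 |R|=0.92148 →hi
  mid=-2.18749 |R|=1.18749 →lo
  mid=-2.05449 |R|=1.05449 →lo
  mid=-1.98799 |R|=0.98799 →hi
  mid=-2.02124 |R|=1.02124 →lo
  mid=-2.00461 |R|=1.00461 →lo
  mid=-1.99630 |R|=0.99630 →hi
  mid=-2.00045 |R|=1.00045 →lo
  mid=-1.99838 |R|=0.99838 →hi
  ...
  [-2.00006,-1.99993] ⇒ x*=-2.0000
Stable set (-2.0000, 0).

(-2.0000,0); λ=-11 ⇒ h* = 0.1818.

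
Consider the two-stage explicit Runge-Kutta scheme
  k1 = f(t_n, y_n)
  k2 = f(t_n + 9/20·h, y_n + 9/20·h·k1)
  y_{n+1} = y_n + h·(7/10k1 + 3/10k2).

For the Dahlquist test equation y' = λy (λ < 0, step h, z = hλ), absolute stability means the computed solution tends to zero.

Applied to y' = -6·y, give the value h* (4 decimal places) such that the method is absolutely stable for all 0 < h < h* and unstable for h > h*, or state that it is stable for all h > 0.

(-7.4074,0); λ=-6 ⇒ h* = (200/27)/6 = 1.2346.

Set f=λy, z=hλ:
  k1=λy_n ⇒ h·k1=z·y_n;  k2=λ(1+9/20z)y_n ⇒ h·k2=z(1+9/20z)y_n
  y_{n+1}/y_n = 1 + 7/10z + 3/10z(1+9/20z) = 1 + z + 27/200z²
  R(z) = 1 + z + 27/200z².

Solve |R(x)|<1 on ℝ⁻.
x=-1.49: |R|=0.1903
R=1: x+27/200x²=0 ⇒ x=−200/27=-7.4074; min R=1−1/(4·27/200)=-0.8519>−1
Confirm numerically:
  x=-6.096: |R|=0.07924 <1
  x=-5.845: |R|=0.23286 <1
  x=-4.977: |R|=0.63298 <1
  x=-4.761: |R|=0.70094 <1
  x=-7.834: |R|=1.45116 >1
  x=-7.733: |R|=1.33990 >1
  x=-7.722: |R|=1.32795 >1
So |R|<1 on (-7.4074, 0).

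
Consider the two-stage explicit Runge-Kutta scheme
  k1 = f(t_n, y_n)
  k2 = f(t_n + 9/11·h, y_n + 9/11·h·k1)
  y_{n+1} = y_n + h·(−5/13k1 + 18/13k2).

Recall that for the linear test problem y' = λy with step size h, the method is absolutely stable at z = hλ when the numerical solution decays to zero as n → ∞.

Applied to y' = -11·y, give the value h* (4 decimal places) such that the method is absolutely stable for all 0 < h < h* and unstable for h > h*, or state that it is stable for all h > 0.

With y'=λy (z=hλ):
  k1=λy_n ⇒ h·k1=z·y_n;  k2=λ(1+9/11z)y_n ⇒ h·k2=z(1+9/11z)y_n
  y_{n+1}/y_n = 1 − 5/13z + 18/13z(1+9/11z) = 1 + z + 162/143z²
  Hence R(z) = 1 + z + 162/143z².

Boundary: |R(x)|=1, x<0.
x=-1.4: |R|=1.8204
R=1: x+162/143x²=0 ⇒ x=−143/162=-0.8827; min R=1−1/(4·162/143)=0.7793>−1
Confirm numerically:
  x=-0.591: |R|=0.80469 <1
  x=-0.542: |R|=0.79080 <1
  x=-0.466: |R|=0.78001 <1
  x=-1.350: |R|=1.71465 >1
  x=-1.080: |R|=1.24138 >1
Interval (-0.8827, 0).

(-0.8827,0); λ=-11 ⇒ h* = (143/162)/11 = 0.0802.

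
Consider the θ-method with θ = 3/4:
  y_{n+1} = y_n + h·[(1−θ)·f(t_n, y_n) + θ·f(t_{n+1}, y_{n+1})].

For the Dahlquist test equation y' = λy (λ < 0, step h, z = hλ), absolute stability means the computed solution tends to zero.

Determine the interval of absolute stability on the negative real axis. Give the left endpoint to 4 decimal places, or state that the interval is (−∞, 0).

(−∞, 0) — no finite endpoint.

On y'=λy, z=hλ:
  y_{n+1} = y_n + z·[1/4·y_n + 3/4·y_{n+1}] ⇒ (1 − 3/4z)y_{n+1} = (1 + 1/4z)y_n
  so R(z) = (1 + 1/4z)/(1 − 3/4z).

Boundary: |R(x)|=1, x<0.
x=-0.77: |R|=0.5119
x=-2: |R|=0.2000
x=-10: |R|=0.1765
x=-100: |R|=0.3158
θ=3/4≥1/2 ⇒ |1+1/4x|<|1−3/4x| ∀x<0 ⇒ interval (−∞,0).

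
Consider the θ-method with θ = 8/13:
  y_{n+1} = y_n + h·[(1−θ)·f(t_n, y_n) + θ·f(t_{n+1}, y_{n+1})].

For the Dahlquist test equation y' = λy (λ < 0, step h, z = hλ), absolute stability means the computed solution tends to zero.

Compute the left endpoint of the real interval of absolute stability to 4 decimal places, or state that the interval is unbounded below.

unbounded; (−∞, 0).

On y'=λy, z=hλ:
  y_{n+1} = y_n + z·[5/13·y_n + 8/13·y_{n+1}] ⇒ (1 − 8/13z)y_{n+1} = (1 + 5/13z)y_n
  ⇒ R(z) = (1 + 5/13z)/(1 − 8/13z).

Solve |R(x)|<1 on ℝ⁻.
x=-0.44: |R|=0.6538
x=-2: |R|=0.1034
x=-10: |R|=0.3978
x=-100: |R|=0.5990
θ=8/13≥1/2 ⇒ |1+5/13x|<|1−8/13x| ∀x<0 ⇒ stable on all of ℝ⁻.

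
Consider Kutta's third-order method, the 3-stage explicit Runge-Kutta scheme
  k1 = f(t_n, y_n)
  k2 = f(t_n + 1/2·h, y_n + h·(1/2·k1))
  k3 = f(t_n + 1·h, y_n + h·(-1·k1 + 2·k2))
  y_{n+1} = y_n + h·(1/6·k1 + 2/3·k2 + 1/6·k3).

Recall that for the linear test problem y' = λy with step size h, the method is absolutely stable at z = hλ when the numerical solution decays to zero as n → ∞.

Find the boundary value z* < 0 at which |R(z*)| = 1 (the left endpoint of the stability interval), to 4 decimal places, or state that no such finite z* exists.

Set f=λy, z=hλ:
  order 3, 3-stage ⇒ R(z)=1+z+z^2/2+z^3/6
  (e.g. R(-0.66)=0.50988, |R|=0.50988)

Find x<0 with |R(x)|<1.
x=-0.66: |R|=0.5099
|R(-2.42)|=0.8539 |R(-0.76)|=0.4556 |R(-0.52)|=0.5918
Bisect:
  x_lo=-3.3026 |R|=2.8528  x_hi=-0.2801 |R|=0.7555
  mid=-1.79136 |R|=0.14494 →hi
  mid=-2.54699 |R|=1.05721 →lo
  mid=-2.16918 |R|=0.51763 →hi
  mid=-2.35809 |R|=0.76318 →hi
  mid=-2.45254 |R|=0.90372 →hi
  mid=-2.49977 |R|=0.97879 →hi
  mid=-2.52338 |R|=1.01757 →lo
  ...
  [-2.51287,-2.51268] ⇒ x*=-2.5127
Stable set (-2.5127, 0).

z* = -2.5127.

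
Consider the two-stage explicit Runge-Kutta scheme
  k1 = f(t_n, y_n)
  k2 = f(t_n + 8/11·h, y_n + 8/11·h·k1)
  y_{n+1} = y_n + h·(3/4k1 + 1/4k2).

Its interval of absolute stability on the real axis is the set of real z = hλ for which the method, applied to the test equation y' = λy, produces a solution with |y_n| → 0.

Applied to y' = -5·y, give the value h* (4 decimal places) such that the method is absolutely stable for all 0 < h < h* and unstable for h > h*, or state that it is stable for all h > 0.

(-5.5000,0); λ=-5 ⇒ h* = (11/2)/5 = 1.1000.

On y'=λy, z=hλ:
  k1=λy_n ⇒ h·k1=z·y_n;  k2=λ(1+8/11z)y_n ⇒ h·k2=z(1+8/11z)y_n
  y_{n+1}/y_n = 1 + 3/4z + 1/4z(1+8/11z) = 1 + z + 2/11z²
  R(z) = 1 + z + 2/11z².

Find x<0 with |R(x)|<1.
x=-0.33: |R|=0.6898
R=1: x+2/11x²=0 ⇒ x=−11/2=-5.5000; min R=1−1/(4·2/11)=-0.3750>−1
Confirm numerically:
  x=-3.936: |R|=0.11926 <1
  x=-3.920: |R|=0.12611 <1
  x=-2.767: |R|=0.37495 <1
  x=-6.000: |R|=1.54545 >1
  x=-5.627: |R|=1.12993 >1
Stable set (-5.5000, 0).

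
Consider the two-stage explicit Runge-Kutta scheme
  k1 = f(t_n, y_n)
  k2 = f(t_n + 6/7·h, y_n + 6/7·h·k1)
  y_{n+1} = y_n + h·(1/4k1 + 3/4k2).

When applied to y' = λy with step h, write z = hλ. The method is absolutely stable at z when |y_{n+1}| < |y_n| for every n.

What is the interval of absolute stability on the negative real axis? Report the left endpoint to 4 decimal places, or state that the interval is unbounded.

z∈(-1.5556,0).

With y'=λy (z=hλ):
  k1=λy_n ⇒ h·k1=z·y_n;  k2=λ(1+6/7z)y_n ⇒ h·k2=z(1+6/7z)y_n
  y_{n+1}/y_n = 1 + 1/4z + 3/4z(1+6/7z) = 1 + z + 9/14z²
  Hence R(z) = 1 + z + 9/14z².

Find x<0 with |R(x)|<1.
x=-1.69: |R|=1.1461
R=1: x+9/14x²=0 ⇒ x=−14/9=-1.5556; min R=1−1/(4·9/14)=0.6111>−1
Confirm numerically:
  x=-1.093: |R|=0.67499 <1
  x=-0.930: |R|=0.62601 <1
  x=-0.929: |R|=0.62581 <1
  x=-2.135: |R|=1.79529 >1
  x=-1.991: |R|=1.55734 >1
  x=-1.778: |R|=1.25425 >1
Stable set (-1.5556, 0).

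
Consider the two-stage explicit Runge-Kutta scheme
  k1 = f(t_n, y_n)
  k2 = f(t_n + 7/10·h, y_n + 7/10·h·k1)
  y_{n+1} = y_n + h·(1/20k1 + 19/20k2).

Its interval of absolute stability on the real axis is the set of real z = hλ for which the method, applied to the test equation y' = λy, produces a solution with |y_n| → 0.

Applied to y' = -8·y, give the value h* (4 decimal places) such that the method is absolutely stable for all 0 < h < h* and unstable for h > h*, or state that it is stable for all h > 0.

Test eqn y'=λy, z=hλ:
  k1=λy_n ⇒ h·k1=z·y_n;  k2=λ(1+7/10z)y_n ⇒ h·k2=z(1+7/10z)y_n
  y_{n+1}/y_n = 1 + 1/20z + 19/20z(1+7/10z) = 1 + z + 133/200z²
  R(z) = 1 + z + 133/200z².

Boundary: |R(x)|=1, x<0.
x=-1.08: |R|=0.6957
R=1: x+133/200x²=0 ⇒ x=−200/133=-1.5038; min R=1−1/(4·133/200)=0.6241>−1
Confirm numerically:
  x=-1.215: |R|=0.76669 <1
  x=-0.997: |R|=0.66402 <1
  x=-0.888: |R|=0.63638 <1
  x=-0.813: |R|=0.62654 <1
  x=-2.019: |R|=1.69178 >1
  x=-1.963: |R|=1.59949 >1
  x=-1.668: |R|=1.18218 >1
Stable set (-1.5038, 0).

(-1.5038,0); λ=-8 ⇒ h* = (200/133)/8 = 0.1880.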